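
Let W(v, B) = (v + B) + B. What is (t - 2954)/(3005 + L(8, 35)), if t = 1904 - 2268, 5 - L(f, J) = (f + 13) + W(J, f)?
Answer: -1659/1469 ≈ -1.1293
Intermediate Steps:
W(v, B) = v + 2*B (W(v, B) = (B + v) + B = v + 2*B)
L(f, J) = -8 - J - 3*f (L(f, J) = 5 - ((f + 13) + (J + 2*f)) = 5 - ((13 + f) + (J + 2*f)) = 5 - (13 + J + 3*f) = 5 + (-13 - J - 3*f) = -8 - J - 3*f)
t = -364
(t - 2954)/(3005 + L(8, 35)) = (-364 - 2954)/(3005 + (-8 - 1*35 - 3*8)) = -3318/(3005 + (-8 - 35 - 24)) = -3318/(3005 - 67) = -3318/2938 = -3318*1/2938 = -1659/1469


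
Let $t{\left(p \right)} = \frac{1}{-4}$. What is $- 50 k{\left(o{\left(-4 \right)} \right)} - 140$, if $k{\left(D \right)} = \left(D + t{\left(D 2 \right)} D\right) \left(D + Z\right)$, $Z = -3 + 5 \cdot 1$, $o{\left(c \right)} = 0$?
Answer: $-140$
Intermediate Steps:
$t{\left(p \right)} = - \frac{1}{4}$
$Z = 2$ ($Z = -3 + 5 = 2$)
$k{\left(D \right)} = \frac{3 D \left(2 + D\right)}{4}$ ($k{\left(D \right)} = \left(D - \frac{D}{4}\right) \left(D + 2\right) = \frac{3 D}{4} \left(2 + D\right) = \frac{3 D \left(2 + D\right)}{4}$)
$- 50 k{\left(o{\left(-4 \right)} \right)} - 140 = - 50 \cdot \frac{3}{4} \cdot 0 \left(2 + 0\right) - 140 = - 50 \cdot \frac{3}{4} \cdot 0 \cdot 2 - 140 = \left(-50\right) 0 - 140 = 0 - 140 = -140$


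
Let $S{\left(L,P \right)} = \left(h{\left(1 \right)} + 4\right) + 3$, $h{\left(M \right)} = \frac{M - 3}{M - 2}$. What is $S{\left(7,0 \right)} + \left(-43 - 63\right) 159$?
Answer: $-16845$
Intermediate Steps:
$h{\left(M \right)} = \frac{-3 + M}{-2 + M}$
$S{\left(L,P \right)} = 9$ ($S{\left(L,P \right)} = \left(\frac{-3 + 1}{-2 + 1} + 4\right) + 3 = \left(\frac{1}{-1} \left(-2\right) + 4\right) + 3 = \left(\left(-1\right) \left(-2\right) + 4\right) + 3 = \left(2 + 4\right) + 3 = 6 + 3 = 9$)
$S{\left(7,0 \right)} + \left(-43 - 63\right) 159 = 9 + \left(-43 - 63\right) 159 = 9 - 16854 = -16845$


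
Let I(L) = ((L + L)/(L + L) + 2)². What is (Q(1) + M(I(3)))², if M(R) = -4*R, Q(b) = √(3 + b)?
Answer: 1156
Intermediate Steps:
I(L) = 9 (I(L) = ((2*L)/((2*L)) + 2)² = ((2*L)*(1/(2*L)) + 2)² = (1 + 2)² = 3² = 9)
(Q(1) + M(I(3)))² = (√(3 + 1) - 4*9)² = (√4 - 36)² = (2 - 36)² = (-34)² = 1156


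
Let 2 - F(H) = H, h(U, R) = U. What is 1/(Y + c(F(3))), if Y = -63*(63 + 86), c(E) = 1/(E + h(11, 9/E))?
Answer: -10/93869 ≈ -0.00010653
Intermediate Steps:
F(H) = 2 - H
c(E) = 1/(11 + E) (c(E) = 1/(E + 11) = 1/(11 + E))
Y = -9387 (Y = -63*149 = -9387)
1/(Y + c(F(3))) = 1/(-9387 + 1/(11 + (2 - 1*3))) = 1/(-9387 + 1/(11 + (2 - 3))) = 1/(-9387 + 1/(11 - 1)) = 1/(-9387 + 1/10) = 1/(-9387 + ⅒) = 1/(-93869/10) = -10/93869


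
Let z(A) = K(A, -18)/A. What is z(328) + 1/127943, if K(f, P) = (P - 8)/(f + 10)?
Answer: -123679/545548952 ≈ -0.00022671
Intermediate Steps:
K(f, P) = (-8 + P)/(10 + f)
z(A) = -26/(A*(10 + A)) (z(A) = ((-8 - 18)/(10 + A))/A = (-26/(10 + A))/A = -26/(A*(10 + A)))
z(328) + 1/127943 = -26/(328*(10 + 328)) + 1/127943 = -26*1/328/338 + 1/127943 = -26*1/328*1/338 + 1/127943 = -1/4264 + 1/127943 = -123679/545548952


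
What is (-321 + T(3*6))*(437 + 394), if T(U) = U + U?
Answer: -236835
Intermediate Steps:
T(U) = 2*U
(-321 + T(3*6))*(437 + 394) = (-321 + 2*(3*6))*(437 + 394) = (-321 + 2*18)*831 = (-321 + 36)*831 = -285*831 = -236835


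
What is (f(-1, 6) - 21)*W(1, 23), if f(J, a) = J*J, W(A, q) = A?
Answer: -20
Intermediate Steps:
f(J, a) = J²
(f(-1, 6) - 21)*W(1, 23) = ((-1)² - 21)*1 = (1 - 21)*1 = -20*1 = -20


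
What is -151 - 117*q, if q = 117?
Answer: -13840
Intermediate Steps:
-151 - 117*q = -151 - 117*117 = -151 - 13689 = -13840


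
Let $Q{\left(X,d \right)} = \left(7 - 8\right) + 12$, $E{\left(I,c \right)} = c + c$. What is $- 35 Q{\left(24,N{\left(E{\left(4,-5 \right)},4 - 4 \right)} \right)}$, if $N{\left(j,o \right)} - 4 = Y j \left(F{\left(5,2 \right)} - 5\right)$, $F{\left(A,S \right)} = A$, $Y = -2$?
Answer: $-385$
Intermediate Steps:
$E{\left(I,c \right)} = 2 c$
$N{\left(j,o \right)} = 4$ ($N{\left(j,o \right)} = 4 - 2 j \left(5 - 5\right) = 4 - 2 j 0 = 4 - 0 = 4 + 0 = 4$)
$Q{\left(X,d \right)} = 11$ ($Q{\left(X,d \right)} = -1 + 12 = 11$)
$- 35 Q{\left(24,N{\left(E{\left(4,-5 \right)},4 - 4 \right)} \right)} = \left(-35\right) 11 = -385$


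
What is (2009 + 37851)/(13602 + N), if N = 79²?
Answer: 39860/19843 ≈ 2.0088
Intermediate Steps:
N = 6241
(2009 + 37851)/(13602 + N) = (2009 + 37851)/(13602 + 6241) = 39860/19843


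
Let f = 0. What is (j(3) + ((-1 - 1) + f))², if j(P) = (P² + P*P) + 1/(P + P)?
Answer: 9409/36 ≈ 261.36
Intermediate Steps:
j(P) = 1/(2*P) + 2*P² (j(P) = (P² + P²) + 1/(2*P) = 2*P² + 1/(2*P) = 1/(2*P) + 2*P²)
(j(3) + ((-1 - 1) + f))² = ((½)*(1 + 4*3³)/3 + ((-1 - 1) + 0))² = ((½)*(⅓)*(1 + 4*27) + (-2 + 0))² = ((½)*(⅓)*(1 + 108) - 2)² = ((½)*(⅓)*109 - 2)² = (109/6 - 2)² = (97/6)² = 9409/36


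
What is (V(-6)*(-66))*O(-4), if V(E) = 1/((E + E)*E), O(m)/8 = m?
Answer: 88/3 ≈ 29.333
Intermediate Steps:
O(m) = 8*m
V(E) = 1/(2*E²) (V(E) = 1/((2*E)*E) = 1/(2*E²))
(V(-6)*(-66))*O(-4) = (((½)/(-6)²)*(-66))*(8*(-4)) = (((½)*(1/36))*(-66))*(-32) = ((1/72)*(-66))*(-32) = -11/12*(-32) = 88/3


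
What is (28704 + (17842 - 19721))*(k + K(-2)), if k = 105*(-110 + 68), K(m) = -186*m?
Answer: -108319350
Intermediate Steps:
k = -4410 (k = 105*(-42) = -4410)
(28704 + (17842 - 19721))*(k + K(-2)) = (28704 + (17842 - 19721))*(-4410 - 186*(-2)) = (28704 - 1879)*(-4410 + 372) = 26825*(-4038) = -108319350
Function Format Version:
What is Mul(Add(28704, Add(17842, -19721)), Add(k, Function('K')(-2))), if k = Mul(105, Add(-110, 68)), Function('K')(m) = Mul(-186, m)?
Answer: -108319350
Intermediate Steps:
k = -4410 (k = Mul(105, -42) = -4410)
Mul(Add(28704, Add(17842, -19721)), Add(k, Function('K')(-2))) = Mul(Add(28704, Add(17842, -19721)), Add(-4410, Mul(-186, -2))) = Mul(Add(28704, -1879), Add(-4410, 372)) = Mul(26825, -4038) = -108319350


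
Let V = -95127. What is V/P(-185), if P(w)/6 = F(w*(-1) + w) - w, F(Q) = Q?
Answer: -857/10 ≈ -85.700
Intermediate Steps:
P(w) = -6*w (P(w) = 6*((w*(-1) + w) - w) = 6*((-w + w) - w) = 6*(0 - w) = 6*(-w) = -6*w)
V/P(-185) = -95127/((-6*(-185))) = -95127/1110 = -95127*1/1110 = -857/10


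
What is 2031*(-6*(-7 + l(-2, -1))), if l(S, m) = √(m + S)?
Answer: 85302 - 12186*I*√3 ≈ 85302.0 - 21107.0*I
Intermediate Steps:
l(S, m) = √(S + m)
2031*(-6*(-7 + l(-2, -1))) = 2031*(-6*(-7 + √(-2 - 1))) = 2031*(-6*(-7 + √(-3))) = 2031*(-6*(-7 + I*√3)) = 2031*(42 - 6*I*√3) = 85302 - 12186*I*√3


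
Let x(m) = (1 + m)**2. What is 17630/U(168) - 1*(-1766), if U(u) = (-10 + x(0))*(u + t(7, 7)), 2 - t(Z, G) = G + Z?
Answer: 1230917/702 ≈ 1753.4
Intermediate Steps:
t(Z, G) = 2 - G - Z (t(Z, G) = 2 - (G + Z) = 2 + (-G - Z) = 2 - G - Z)
U(u) = 108 - 9*u (U(u) = (-10 + (1 + 0)**2)*(u + (2 - 1*7 - 1*7)) = (-10 + 1**2)*(u + (2 - 7 - 7)) = (-10 + 1)*(u - 12) = -9*(-12 + u) = 108 - 9*u)
17630/U(168) - 1*(-1766) = 17630/(108 - 9*168) - 1*(-1766) = 17630/(108 - 1512) + 1766 = 17630/(-1404) + 1766 = 17630*(-1/1404) + 1766 = -8815/702 + 1766 = 1230917/702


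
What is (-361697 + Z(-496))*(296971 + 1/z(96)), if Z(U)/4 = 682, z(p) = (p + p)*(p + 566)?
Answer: -13549716380353465/127104 ≈ -1.0660e+11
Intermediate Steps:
z(p) = 2*p*(566 + p) (z(p) = (2*p)*(566 + p) = 2*p*(566 + p))
Z(U) = 2728 (Z(U) = 4*682 = 2728)
(-361697 + Z(-496))*(296971 + 1/z(96)) = (-361697 + 2728)*(296971 + 1/(2*96*(566 + 96))) = -358969*(296971 + 1/(2*96*662)) = -358969*(296971 + 1/127104) = -358969*37746201985/127104 = -13549716380353465/127104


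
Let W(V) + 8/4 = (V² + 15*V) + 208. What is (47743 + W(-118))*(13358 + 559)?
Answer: 836453451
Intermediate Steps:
W(V) = 206 + V² + 15*V (W(V) = -2 + ((V² + 15*V) + 208) = -2 + (208 + V² + 15*V) = 206 + V² + 15*V)
(47743 + W(-118))*(13358 + 559) = (47743 + (206 + (-118)² + 15*(-118)))*(13358 + 559) = (47743 + (206 + 13924 - 1770))*13917 = (47743 + 12360)*13917 = 60103*13917 = 836453451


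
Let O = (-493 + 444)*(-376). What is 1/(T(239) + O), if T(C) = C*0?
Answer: 1/18424 ≈ 5.4277e-5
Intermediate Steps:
T(C) = 0
O = 18424 (O = -49*(-376) = 18424)
1/(T(239) + O) = 1/(0 + 18424) = 1/18424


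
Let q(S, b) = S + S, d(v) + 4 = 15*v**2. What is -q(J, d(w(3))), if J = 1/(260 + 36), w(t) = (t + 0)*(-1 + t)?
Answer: -1/148 ≈ -0.0067568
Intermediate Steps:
w(t) = t*(-1 + t)
d(v) = -4 + 15*v**2
J = 1/296 ≈ 0.0033784
q(S, b) = 2*S
-q(J, d(w(3))) = -2/296 = -1*1/148 = -1/148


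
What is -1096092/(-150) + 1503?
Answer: 220257/25 ≈ 8810.3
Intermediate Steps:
-1096092/(-150) + 1503 = -1096092*(-1)/150 + 1503 = -918*(-199/25) + 1503 = 182682/25 + 1503 = 220257/25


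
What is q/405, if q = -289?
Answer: -289/405 ≈ -0.71358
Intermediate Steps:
q/405 = -289/405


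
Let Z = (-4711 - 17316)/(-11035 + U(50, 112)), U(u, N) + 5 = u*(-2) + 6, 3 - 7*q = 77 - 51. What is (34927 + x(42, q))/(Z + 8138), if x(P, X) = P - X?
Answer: 908556668/211471211 ≈ 4.2964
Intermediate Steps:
q = -23/7 (q = 3/7 - (77 - 51)/7 = 3/7 - ⅐*26 = 3/7 - 26/7 = -23/7 ≈ -3.2857)
U(u, N) = 1 - 2*u (U(u, N) = -5 + (u*(-2) + 6) = -5 + (-2*u + 6) = -5 + (6 - 2*u) = 1 - 2*u)
Z = 22027/11134 (Z = (-4711 - 17316)/(-11035 + (1 - 2*50)) = -22027/(-11035 + (1 - 100)) = -22027/(-11035 - 99) = -22027/(-11134) = -22027*(-1/11134) = 22027/11134 ≈ 1.9784)
(34927 + x(42, q))/(Z + 8138) = (34927 + (42 - 1*(-23/7)))/(22027/11134 + 8138) = (34927 + (42 + 23/7))/(90630519/11134) = (34927 + 317/7)*(11134/90630519) = (244806/7)*(11134/90630519) = 908556668/211471211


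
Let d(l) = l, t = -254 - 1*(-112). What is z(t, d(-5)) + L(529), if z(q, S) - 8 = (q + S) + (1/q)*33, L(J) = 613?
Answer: 67275/142 ≈ 473.77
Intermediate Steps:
t = -142 (t = -254 + 112 = -142)
z(q, S) = 8 + S + q + 33/q (z(q, S) = 8 + ((q + S) + (1/q)*33) = 8 + ((S + q) + 33/q) = 8 + (S + q + 33/q) = 8 + S + q + 33/q)
z(t, d(-5)) + L(529) = (8 - 5 - 142 + 33/(-142)) + 613 = (8 - 5 - 142 + 33*(-1/142)) + 613 = (8 - 5 - 142 - 33/142) + 613 = -19771/142 + 613 = 67275/142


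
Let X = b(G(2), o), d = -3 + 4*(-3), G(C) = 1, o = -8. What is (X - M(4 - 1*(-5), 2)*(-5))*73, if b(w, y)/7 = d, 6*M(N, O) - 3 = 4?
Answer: -43435/6 ≈ -7239.2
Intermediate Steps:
d = -15 (d = -3 - 12 = -15)
M(N, O) = 7/6 (M(N, O) = 1/2 + (1/6)*4 = 1/2 + 2/3 = 7/6)
b(w, y) = -105 (b(w, y) = 7*(-15) = -105)
X = -105
(X - M(4 - 1*(-5), 2)*(-5))*73 = (-105 - 1*7/6*(-5))*73 = (-105 - 7/6*(-5))*73 = (-105 + 35/6)*73 = -595/6*73 = -43435/6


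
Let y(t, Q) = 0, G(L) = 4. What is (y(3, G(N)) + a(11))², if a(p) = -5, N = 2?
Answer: 25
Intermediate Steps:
(y(3, G(N)) + a(11))² = (0 - 5)² = (-5)² = 25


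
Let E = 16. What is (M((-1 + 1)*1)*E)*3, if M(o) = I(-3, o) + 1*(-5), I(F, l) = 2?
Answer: -144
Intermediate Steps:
M(o) = -3 (M(o) = 2 + 1*(-5) = 2 - 5 = -3)
(M((-1 + 1)*1)*E)*3 = -3*16*3 = -48*3 = -144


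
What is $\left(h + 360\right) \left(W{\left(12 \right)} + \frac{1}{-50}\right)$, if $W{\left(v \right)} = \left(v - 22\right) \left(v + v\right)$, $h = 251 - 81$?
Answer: $- \frac{636053}{5} \approx -1.2721 \cdot 10^{5}$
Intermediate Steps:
$h = 170$
$W{\left(v \right)} = 2 v \left(-22 + v\right)$ ($W{\left(v \right)} = \left(-22 + v\right) 2 v = 2 v \left(-22 + v\right)$)
$\left(h + 360\right) \left(W{\left(12 \right)} + \frac{1}{-50}\right) = \left(170 + 360\right) \left(2 \cdot 12 \left(-22 + 12\right) + \frac{1}{-50}\right) = 530 \left(2 \cdot 12 \left(-10\right) - \frac{1}{50}\right) = 530 \left(-240 - \frac{1}{50}\right) = 530 \left(- \frac{12001}{50}\right) = - \frac{636053}{5}$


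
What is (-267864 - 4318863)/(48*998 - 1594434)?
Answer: 1528909/515510 ≈ 2.9658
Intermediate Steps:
(-267864 - 4318863)/(48*998 - 1594434) = -4586727/(47904 - 1594434) = -4586727/(-1546530) = -4586727*(-1/1546530) = 1528909/515510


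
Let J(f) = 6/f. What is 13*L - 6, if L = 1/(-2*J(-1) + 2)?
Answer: -71/14 ≈ -5.0714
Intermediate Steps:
L = 1/14 (L = 1/(-12/(-1) + 2) = 1/(-12*(-1) + 2) = 1/(-2*(-6) + 2) = 1/(12 + 2) = 1/14 ≈ 0.071429)
13*L - 6 = 13*(1/14) - 6 = 13/14 - 6 = -71/14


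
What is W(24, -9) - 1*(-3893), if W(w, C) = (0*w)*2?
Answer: 3893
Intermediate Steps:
W(w, C) = 0 (W(w, C) = 0*2 = 0)
W(24, -9) - 1*(-3893) = 0 - 1*(-3893) = 0 + 3893 = 3893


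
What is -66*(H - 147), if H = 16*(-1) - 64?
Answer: 14982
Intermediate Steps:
H = -80 (H = -16 - 64 = -80)
-66*(H - 147) = -66*(-80 - 147) = -66*(-227) = 14982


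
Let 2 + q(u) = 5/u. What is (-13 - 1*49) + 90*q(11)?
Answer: -2212/11 ≈ -201.09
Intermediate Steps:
q(u) = -2 + 5/u
(-13 - 1*49) + 90*q(11) = (-13 - 1*49) + 90*(-2 + 5/11) = (-13 - 49) + 90*(-2 + 5*(1/11)) = -62 + 90*(-2 + 5/11) = -62 + 90*(-17/11) = -62 - 1530/11 = -2212/11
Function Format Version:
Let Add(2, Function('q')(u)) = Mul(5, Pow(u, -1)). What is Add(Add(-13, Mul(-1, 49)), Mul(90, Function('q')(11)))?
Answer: Rational(-2212, 11) ≈ -201.09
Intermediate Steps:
Function('q')(u) = Add(-2, Mul(5, Pow(u, -1)))
Add(Add(-13, Mul(-1, 49)), Mul(90, Function('q')(11))) = Add(Add(-13, Mul(-1, 49)), Mul(90, Add(-2, Mul(5, Pow(11, -1))))) = Add(Add(-13, -49), Mul(90, Add(-2, Mul(5, Rational(1, 11))))) = Add(-62, Mul(90, Add(-2, Rational(5, 11)))) = Add(-62, Mul(90, Rational(-17, 11))) = Add(-62, Rational(-1530, 11)) = Rational(-2212, 11)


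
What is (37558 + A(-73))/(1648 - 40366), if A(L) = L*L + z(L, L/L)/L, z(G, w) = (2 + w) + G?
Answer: -347869/314046 ≈ -1.1077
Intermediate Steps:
z(G, w) = 2 + G + w
A(L) = L**2 + (3 + L)/L (A(L) = L*L + (2 + L + L/L)/L = L**2 + (2 + L + 1)/L = L**2 + (3 + L)/L)
(37558 + A(-73))/(1648 - 40366) = (37558 + (3 - 73 + (-73)**3)/(-73))/(1648 - 40366) = (37558 - (3 - 73 - 389017)/73)/(-38718) = (37558 - 1/73*(-389087))*(-1/38718) = (37558 + 389087/73)*(-1/38718) = (3130821/73)*(-1/38718) = -347869/314046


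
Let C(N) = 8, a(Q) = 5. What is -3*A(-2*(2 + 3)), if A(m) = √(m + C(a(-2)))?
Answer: -3*I*√2 ≈ -4.2426*I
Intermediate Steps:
A(m) = √(8 + m) (A(m) = √(m + 8) = √(8 + m))
-3*A(-2*(2 + 3)) = -3*√(8 - 2*(2 + 3)) = -3*√(8 - 2*5) = -3*√(8 - 10) = -3*I*√2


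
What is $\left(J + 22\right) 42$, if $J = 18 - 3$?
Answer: $1554$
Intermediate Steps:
$J = 15$
$\left(J + 22\right) 42 = \left(15 + 22\right) 42 = 37 \cdot 42 = 1554$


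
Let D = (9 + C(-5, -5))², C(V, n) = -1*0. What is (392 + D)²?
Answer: 223729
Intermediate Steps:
C(V, n) = 0
D = 81 (D = (9 + 0)² = 9² = 81)
(392 + D)² = (392 + 81)² = 473² = 223729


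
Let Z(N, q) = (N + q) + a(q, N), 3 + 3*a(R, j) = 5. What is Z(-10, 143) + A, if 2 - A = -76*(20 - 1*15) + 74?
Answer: 1325/3 ≈ 441.67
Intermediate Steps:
a(R, j) = ⅔ (a(R, j) = -1 + (⅓)*5 = -1 + 5/3 = ⅔)
A = 308 (A = 2 - (-76*(20 - 1*15) + 74) = 2 - (-76*(20 - 15) + 74) = 2 - (-76*5 + 74) = 2 - (-380 + 74) = 2 - 1*(-306) = 2 + 306 = 308)
Z(N, q) = ⅔ + N + q (Z(N, q) = (N + q) + ⅔ = ⅔ + N + q)
Z(-10, 143) + A = (⅔ - 10 + 143) + 308 = 401/3 + 308 = 1325/3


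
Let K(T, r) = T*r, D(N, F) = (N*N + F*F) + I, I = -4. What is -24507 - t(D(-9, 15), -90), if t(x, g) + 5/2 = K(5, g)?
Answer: -48109/2 ≈ -24055.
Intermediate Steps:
D(N, F) = -4 + F² + N² (D(N, F) = (N*N + F*F) - 4 = (N² + F²) - 4 = (F² + N²) - 4 = -4 + F² + N²)
t(x, g) = -5/2 + 5*g
-24507 - t(D(-9, 15), -90) = -24507 - (-5/2 + 5*(-90)) = -24507 - (-5/2 - 450) = -24507 - 1*(-905/2) = -24507 + 905/2 = -48109/2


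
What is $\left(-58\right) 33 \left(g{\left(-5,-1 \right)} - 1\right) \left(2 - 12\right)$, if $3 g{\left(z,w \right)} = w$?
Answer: $-25520$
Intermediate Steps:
$g{\left(z,w \right)} = \frac{w}{3}$
$\left(-58\right) 33 \left(g{\left(-5,-1 \right)} - 1\right) \left(2 - 12\right) = \left(-58\right) 33 \left(\frac{1}{3} \left(-1\right) - 1\right) \left(2 - 12\right) = - 1914 \left(- \frac{1}{3} - 1\right) \left(2 - 12\right) = - 1914 \left(\left(- \frac{4}{3}\right) \left(-10\right)\right) = \left(-1914\right) \frac{40}{3} = -25520$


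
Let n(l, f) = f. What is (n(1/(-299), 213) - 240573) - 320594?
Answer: -560954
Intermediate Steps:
(n(1/(-299), 213) - 240573) - 320594 = (213 - 240573) - 320594 = -240360 - 320594 = -560954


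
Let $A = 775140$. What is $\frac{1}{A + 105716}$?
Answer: $\frac{1}{880856} \approx 1.1353 \cdot 10^{-6}$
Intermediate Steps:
$\frac{1}{A + 105716} = \frac{1}{775140 + 105716} = \frac{1}{880856}$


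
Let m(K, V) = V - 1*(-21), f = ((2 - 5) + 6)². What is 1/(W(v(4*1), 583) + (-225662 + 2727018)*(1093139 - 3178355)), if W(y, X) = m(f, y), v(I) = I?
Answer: -1/5215867552871 ≈ -1.9172e-13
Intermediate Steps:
f = 9 (f = (-3 + 6)² = 3² = 9)
m(K, V) = 21 + V (m(K, V) = V + 21 = 21 + V)
W(y, X) = 21 + y
1/(W(v(4*1), 583) + (-225662 + 2727018)*(1093139 - 3178355)) = 1/((21 + 4*1) + (-225662 + 2727018)*(1093139 - 3178355)) = 1/((21 + 4) + 2501356*(-2085216)) = 1/(25 - 5215867552896) = 1/(-5215867552871) = -1/5215867552871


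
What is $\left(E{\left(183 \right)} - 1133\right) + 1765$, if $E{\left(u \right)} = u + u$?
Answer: $998$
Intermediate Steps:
$E{\left(u \right)} = 2 u$
$\left(E{\left(183 \right)} - 1133\right) + 1765 = \left(2 \cdot 183 - 1133\right) + 1765 = \left(366 - 1133\right) + 1765 = -767 + 1765 = 998$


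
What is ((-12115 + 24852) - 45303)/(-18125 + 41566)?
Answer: -32566/23441 ≈ -1.3893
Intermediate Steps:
((-12115 + 24852) - 45303)/(-18125 + 41566) = (12737 - 45303)/23441 = -32566*1/23441 = -32566/23441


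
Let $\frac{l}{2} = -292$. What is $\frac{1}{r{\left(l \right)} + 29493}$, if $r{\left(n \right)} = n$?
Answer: $\frac{1}{28909} \approx 3.4591 \cdot 10^{-5}$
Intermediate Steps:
$l = -584$ ($l = 2 \left(-292\right) = -584$)
$\frac{1}{r{\left(l \right)} + 29493} = \frac{1}{-584 + 29493} = \frac{1}{28909}$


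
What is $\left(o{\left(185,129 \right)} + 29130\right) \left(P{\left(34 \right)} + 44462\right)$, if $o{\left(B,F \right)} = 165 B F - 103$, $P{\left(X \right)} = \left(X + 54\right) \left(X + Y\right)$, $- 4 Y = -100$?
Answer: $196965103808$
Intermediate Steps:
$Y = 25$ ($Y = \left(- \frac{1}{4}\right) \left(-100\right) = 25$)
$P{\left(X \right)} = \left(25 + X\right) \left(54 + X\right)$ ($P{\left(X \right)} = \left(X + 54\right) \left(X + 25\right) = \left(54 + X\right) \left(25 + X\right) = \left(25 + X\right) \left(54 + X\right)$)
$o{\left(B,F \right)} = -103 + 165 B F$ ($o{\left(B,F \right)} = 165 B F - 103 = -103 + 165 B F$)
$\left(o{\left(185,129 \right)} + 29130\right) \left(P{\left(34 \right)} + 44462\right) = \left(\left(-103 + 165 \cdot 185 \cdot 129\right) + 29130\right) \left(\left(1350 + 34^{2} + 79 \cdot 34\right) + 44462\right) = \left(\left(-103 + 3937725\right) + 29130\right) \left(\left(1350 + 1156 + 2686\right) + 44462\right) = \left(3937622 + 29130\right) \left(5192 + 44462\right) = 3966752 \cdot 49654 = 196965103808$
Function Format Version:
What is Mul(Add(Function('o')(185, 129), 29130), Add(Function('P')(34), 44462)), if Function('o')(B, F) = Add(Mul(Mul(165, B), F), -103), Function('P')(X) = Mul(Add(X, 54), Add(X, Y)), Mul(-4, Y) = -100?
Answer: 196965103808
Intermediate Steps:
Y = 25 (Y = Mul(Rational(-1, 4), -100) = 25)
Function('P')(X) = Mul(Add(25, X), Add(54, X)) (Function('P')(X) = Mul(Add(X, 54), Add(X, 25)) = Mul(Add(54, X), Add(25, X)) = Mul(Add(25, X), Add(54, X)))
Function('o')(B, F) = Add(-103, Mul(165, B, F)) (Function('o')(B, F) = Add(Mul(165, B, F), -103) = Add(-103, Mul(165, B, F)))
Mul(Add(Function('o')(185, 129), 29130), Add(Function('P')(34), 44462)) = Mul(Add(Add(-103, Mul(165, 185, 129)), 29130), Add(Add(1350, Pow(34, 2), Mul(79, 34)), 44462)) = Mul(Add(Add(-103, 3937725), 29130), Add(Add(1350, 1156, 2686), 44462)) = Mul(Add(3937622, 29130), Add(5192, 44462)) = Mul(3966752, 49654) = 196965103808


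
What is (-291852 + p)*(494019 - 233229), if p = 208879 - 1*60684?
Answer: -37464309030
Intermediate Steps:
p = 148195 (p = 208879 - 60684 = 148195)
(-291852 + p)*(494019 - 233229) = (-291852 + 148195)*(494019 - 233229) = -143657*260790 = -37464309030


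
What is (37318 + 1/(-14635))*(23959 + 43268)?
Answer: 36715954049883/14635 ≈ 2.5088e+9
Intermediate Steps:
(37318 + 1/(-14635))*(23959 + 43268) = (37318 - 1/14635)*67227 = (546148929/14635)*67227 = 36715954049883/14635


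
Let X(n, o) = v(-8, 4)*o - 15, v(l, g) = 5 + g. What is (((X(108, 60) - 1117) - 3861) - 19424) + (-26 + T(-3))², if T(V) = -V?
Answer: -23348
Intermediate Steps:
X(n, o) = -15 + 9*o (X(n, o) = (5 + 4)*o - 15 = 9*o - 15 = -15 + 9*o)
(((X(108, 60) - 1117) - 3861) - 19424) + (-26 + T(-3))² = ((((-15 + 9*60) - 1117) - 3861) - 19424) + (-26 - 1*(-3))² = ((((-15 + 540) - 1117) - 3861) - 19424) + (-26 + 3)² = (((525 - 1117) - 3861) - 19424) + (-23)² = ((-592 - 3861) - 19424) + 529 = (-4453 - 19424) + 529 = -23877 + 529 = -23348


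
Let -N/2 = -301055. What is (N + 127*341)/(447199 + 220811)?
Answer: 215139/222670 ≈ 0.96618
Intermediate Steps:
N = 602110 (N = -2*(-301055) = 602110)
(N + 127*341)/(447199 + 220811) = (602110 + 127*341)/(447199 + 220811) = (602110 + 43307)/668010 = 645417*(1/668010) = 215139/222670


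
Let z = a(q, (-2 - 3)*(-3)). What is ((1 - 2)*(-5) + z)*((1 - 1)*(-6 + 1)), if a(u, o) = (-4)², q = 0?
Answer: 0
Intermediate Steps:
a(u, o) = 16
z = 16
((1 - 2)*(-5) + z)*((1 - 1)*(-6 + 1)) = ((1 - 2)*(-5) + 16)*((1 - 1)*(-6 + 1)) = (-1*(-5) + 16)*(0*(-5)) = (5 + 16)*0 = 21*0 = 0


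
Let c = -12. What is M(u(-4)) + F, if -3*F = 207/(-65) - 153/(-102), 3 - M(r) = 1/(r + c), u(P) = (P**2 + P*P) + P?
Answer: 3639/1040 ≈ 3.4990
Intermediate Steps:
u(P) = P + 2*P**2 (u(P) = (P**2 + P**2) + P = 2*P**2 + P = P + 2*P**2)
M(r) = 3 - 1/(-12 + r) (M(r) = 3 - 1/(r - 12) = 3 - 1/(-12 + r))
F = 73/130 (F = -(207/(-65) - 153/(-102))/3 = -(207*(-1/65) - 153*(-1/102))/3 = -(-207/65 + 3/2)/3 = -1/3*(-219/130) = 73/130 ≈ 0.56154)
M(u(-4)) + F = (-37 + 3*(-4*(1 + 2*(-4))))/(-12 - 4*(1 + 2*(-4))) + 73/130 = (-37 + 3*(-4*(1 - 8)))/(-12 - 4*(1 - 8)) + 73/130 = (-37 + 3*(-4*(-7)))/(-12 - 4*(-7)) + 73/130 = (-37 + 3*28)/(-12 + 28) + 73/130 = (-37 + 84)/16 + 73/130 = (1/16)*47 + 73/130 = 47/16 + 73/130 = 3639/1040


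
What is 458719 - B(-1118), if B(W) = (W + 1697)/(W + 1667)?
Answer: 83945384/183 ≈ 4.5872e+5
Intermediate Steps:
B(W) = (1697 + W)/(1667 + W)
458719 - B(-1118) = 458719 - (1697 - 1118)/(1667 - 1118) = 458719 - 579/549 = 458719 - 1*193/183 = 458719 - 193/183 = 83945384/183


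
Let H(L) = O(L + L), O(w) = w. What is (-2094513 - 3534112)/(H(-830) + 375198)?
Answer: -5628625/373538 ≈ -15.068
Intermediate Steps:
H(L) = 2*L (H(L) = L + L = 2*L)
(-2094513 - 3534112)/(H(-830) + 375198) = (-2094513 - 3534112)/(2*(-830) + 375198) = -5628625/(-1660 + 375198) = -5628625/373538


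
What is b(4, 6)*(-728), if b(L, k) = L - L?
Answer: 0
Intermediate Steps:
b(L, k) = 0
b(4, 6)*(-728) = 0*(-728) = 0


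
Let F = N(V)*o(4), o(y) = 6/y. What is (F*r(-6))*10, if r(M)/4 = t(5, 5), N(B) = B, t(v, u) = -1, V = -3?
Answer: 180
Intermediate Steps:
r(M) = -4 (r(M) = 4*(-1) = -4)
F = -9/2 (F = -18/4 = -3*3/2 = -9/2 ≈ -4.5000)
(F*r(-6))*10 = -9/2*(-4)*10 = 18*10 = 180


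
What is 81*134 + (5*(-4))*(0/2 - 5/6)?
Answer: 32612/3 ≈ 10871.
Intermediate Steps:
81*134 + (5*(-4))*(0/2 - 5/6) = 10854 - 20*(0*(½) - 5*⅙) = 10854 - 20*(0 - ⅚) = 10854 - 20*(-⅚) = 10854 + 50/3 = 32612/3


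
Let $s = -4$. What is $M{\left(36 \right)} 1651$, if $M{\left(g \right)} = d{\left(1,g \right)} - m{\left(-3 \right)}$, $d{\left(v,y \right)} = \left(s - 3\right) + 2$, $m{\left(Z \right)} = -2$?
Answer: $-4953$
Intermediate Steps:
$d{\left(v,y \right)} = -5$ ($d{\left(v,y \right)} = \left(-4 - 3\right) + 2 = -7 + 2 = -5$)
$M{\left(g \right)} = -3$ ($M{\left(g \right)} = -5 - -2 = -5 + 2 = -3$)
$M{\left(36 \right)} 1651 = \left(-3\right) 1651 = -4953$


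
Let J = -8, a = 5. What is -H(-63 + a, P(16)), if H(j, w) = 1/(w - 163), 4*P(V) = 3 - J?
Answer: 4/641 ≈ 0.0062402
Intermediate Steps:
P(V) = 11/4 (P(V) = (3 - 1*(-8))/4 = (3 + 8)/4 = (1/4)*11 = 11/4)
H(j, w) = 1/(-163 + w)
-H(-63 + a, P(16)) = -1/(-163 + 11/4) = -1/(-641/4) = -1*(-4/641) = 4/641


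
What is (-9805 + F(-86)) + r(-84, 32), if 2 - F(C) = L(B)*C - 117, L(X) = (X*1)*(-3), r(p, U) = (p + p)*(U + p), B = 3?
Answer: -1724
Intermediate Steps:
r(p, U) = 2*p*(U + p) (r(p, U) = (2*p)*(U + p) = 2*p*(U + p))
L(X) = -3*X (L(X) = X*(-3) = -3*X)
F(C) = 119 + 9*C (F(C) = 2 - ((-3*3)*C - 117) = 2 - (-9*C - 117) = 2 - (-117 - 9*C) = 2 + (117 + 9*C) = 119 + 9*C)
(-9805 + F(-86)) + r(-84, 32) = (-9805 + (119 + 9*(-86))) + 2*(-84)*(32 - 84) = (-9805 + (119 - 774)) + 2*(-84)*(-52) = (-9805 - 655) + 8736 = -10460 + 8736 = -1724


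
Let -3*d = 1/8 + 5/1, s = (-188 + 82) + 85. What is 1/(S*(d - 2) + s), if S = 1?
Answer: -24/593 ≈ -0.040472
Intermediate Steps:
s = -21 (s = -106 + 85 = -21)
d = -41/24 (d = -(1/8 + 5/1)/3 = -(1*(⅛) + 5*1)/3 = -(⅛ + 5)/3 = -⅓*41/8 = -41/24 ≈ -1.7083)
1/(S*(d - 2) + s) = 1/(1*(-41/24 - 2) - 21) = 1/(1*(-89/24) - 21) = 1/(-89/24 - 21) = 1/(-593/24) = -24/593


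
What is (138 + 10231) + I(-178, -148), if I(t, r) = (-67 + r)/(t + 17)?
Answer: 1669624/161 ≈ 10370.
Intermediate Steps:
I(t, r) = (-67 + r)/(17 + t)
(138 + 10231) + I(-178, -148) = (138 + 10231) + (-67 - 148)/(17 - 178) = 10369 - 215/(-161) = 10369 - 1/161*(-215) = 10369 + 215/161 = 1669624/161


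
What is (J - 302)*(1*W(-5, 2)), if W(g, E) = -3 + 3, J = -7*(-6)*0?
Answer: 0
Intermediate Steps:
J = 0 (J = 42*0 = 0)
W(g, E) = 0
(J - 302)*(1*W(-5, 2)) = (0 - 302)*(1*0) = -302*0 = 0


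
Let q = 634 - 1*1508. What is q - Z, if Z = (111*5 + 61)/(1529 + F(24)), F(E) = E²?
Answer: -1840386/2105 ≈ -874.29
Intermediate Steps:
Z = 616/2105 (Z = (111*5 + 61)/(1529 + 24²) = (555 + 61)/(1529 + 576) = 616/2105 ≈ 0.29264)
q = -874 (q = 634 - 1508 = -874)
q - Z = -874 - 1*616/2105 = -874 - 616/2105 = -1840386/2105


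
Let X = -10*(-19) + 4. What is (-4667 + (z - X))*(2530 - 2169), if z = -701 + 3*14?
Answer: -1992720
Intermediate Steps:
X = 194 (X = 190 + 4 = 194)
z = -659 (z = -701 + 42 = -659)
(-4667 + (z - X))*(2530 - 2169) = (-4667 + (-659 - 1*194))*(2530 - 2169) = (-4667 + (-659 - 194))*361 = (-4667 - 853)*361 = -5520*361 = -1992720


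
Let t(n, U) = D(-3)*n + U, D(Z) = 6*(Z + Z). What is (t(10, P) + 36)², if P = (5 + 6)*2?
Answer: 91204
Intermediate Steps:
D(Z) = 12*Z (D(Z) = 6*(2*Z) = 12*Z)
P = 22 (P = 11*2 = 22)
t(n, U) = U - 36*n (t(n, U) = (12*(-3))*n + U = -36*n + U = U - 36*n)
(t(10, P) + 36)² = ((22 - 36*10) + 36)² = ((22 - 360) + 36)² = (-338 + 36)² = (-302)² = 91204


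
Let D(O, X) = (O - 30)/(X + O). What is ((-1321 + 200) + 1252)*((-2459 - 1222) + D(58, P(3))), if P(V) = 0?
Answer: -13982285/29 ≈ -4.8215e+5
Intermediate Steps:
D(O, X) = (-30 + O)/(O + X)
((-1321 + 200) + 1252)*((-2459 - 1222) + D(58, P(3))) = ((-1321 + 200) + 1252)*((-2459 - 1222) + (-30 + 58)/(58 + 0)) = (-1121 + 1252)*(-3681 + 28/58) = 131*(-3681 + (1/58)*28) = 131*(-3681 + 14/29) = 131*(-106735/29) = -13982285/29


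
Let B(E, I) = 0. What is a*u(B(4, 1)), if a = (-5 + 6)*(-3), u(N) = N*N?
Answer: 0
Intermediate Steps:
u(N) = N**2
a = -3 (a = 1*(-3) = -3)
a*u(B(4, 1)) = -3*0**2 = -3*0 = 0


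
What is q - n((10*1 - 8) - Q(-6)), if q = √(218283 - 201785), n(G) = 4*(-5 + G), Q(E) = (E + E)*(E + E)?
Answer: 588 + √16498 ≈ 716.44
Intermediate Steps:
Q(E) = 4*E² (Q(E) = (2*E)*(2*E) = 4*E²)
n(G) = -20 + 4*G
q = √16498 ≈ 128.44
q - n((10*1 - 8) - Q(-6)) = √16498 - (-20 + 4*((10*1 - 8) - 4*(-6)²)) = √16498 - (-20 + 4*((10 - 8) - 4*36)) = √16498 - (-20 + 4*(2 - 1*144)) = √16498 - (-20 + 4*(2 - 144)) = √16498 - (-20 + 4*(-142)) = √16498 - (-20 - 568) = √16498 - 1*(-588) = √16498 + 588 = 588 + √16498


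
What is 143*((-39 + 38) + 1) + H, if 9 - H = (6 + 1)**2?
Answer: -40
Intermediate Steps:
H = -40 (H = 9 - (6 + 1)**2 = 9 - 1*7**2 = 9 - 1*49 = 9 - 49 = -40)
143*((-39 + 38) + 1) + H = 143*((-39 + 38) + 1) - 40 = 143*(-1 + 1) - 40 = 143*0 - 40 = 0 - 40 = -40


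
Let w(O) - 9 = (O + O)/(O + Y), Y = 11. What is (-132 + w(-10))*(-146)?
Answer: 20878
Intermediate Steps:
w(O) = 9 + 2*O/(11 + O) (w(O) = 9 + (O + O)/(O + 11) = 9 + (2*O)/(11 + O) = 9 + 2*O/(11 + O))
(-132 + w(-10))*(-146) = (-132 + 11*(9 - 10)/(11 - 10))*(-146) = (-132 + 11*(-1)/1)*(-146) = (-132 + 11*1*(-1))*(-146) = (-132 - 11)*(-146) = -143*(-146) = 20878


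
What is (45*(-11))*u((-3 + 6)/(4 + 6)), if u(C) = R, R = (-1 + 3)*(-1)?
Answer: 990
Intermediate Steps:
R = -2 (R = 2*(-1) = -2)
u(C) = -2
(45*(-11))*u((-3 + 6)/(4 + 6)) = (45*(-11))*(-2) = -495*(-2) = 990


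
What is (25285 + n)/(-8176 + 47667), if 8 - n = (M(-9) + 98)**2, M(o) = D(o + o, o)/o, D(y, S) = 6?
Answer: 142373/355419 ≈ 0.40058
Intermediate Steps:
M(o) = 6/o
n = -85192/9 (n = 8 - (6/(-9) + 98)**2 = 8 - (6*(-1/9) + 98)**2 = 8 - (-2/3 + 98)**2 = 8 - (292/3)**2 = 8 - 1*85264/9 = 8 - 85264/9 = -85192/9 ≈ -9465.8)
(25285 + n)/(-8176 + 47667) = (25285 - 85192/9)/(-8176 + 47667) = (142373/9)/39491 = (142373/9)*(1/39491) = 142373/355419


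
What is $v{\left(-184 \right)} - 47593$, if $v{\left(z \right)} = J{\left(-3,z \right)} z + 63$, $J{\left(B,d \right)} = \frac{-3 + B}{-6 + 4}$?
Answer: $-48082$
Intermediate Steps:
$J{\left(B,d \right)} = \frac{3}{2} - \frac{B}{2}$ ($J{\left(B,d \right)} = \frac{-3 + B}{-2} = \left(-3 + B\right) \left(- \frac{1}{2}\right) = \frac{3}{2} - \frac{B}{2}$)
$v{\left(z \right)} = 63 + 3 z$ ($v{\left(z \right)} = \left(\frac{3}{2} - - \frac{3}{2}\right) z + 63 = \left(\frac{3}{2} + \frac{3}{2}\right) z + 63 = 3 z + 63 = 63 + 3 z$)
$v{\left(-184 \right)} - 47593 = \left(63 + 3 \left(-184\right)\right) - 47593 = \left(63 - 552\right) - 47593 = -489 - 47593 = -48082$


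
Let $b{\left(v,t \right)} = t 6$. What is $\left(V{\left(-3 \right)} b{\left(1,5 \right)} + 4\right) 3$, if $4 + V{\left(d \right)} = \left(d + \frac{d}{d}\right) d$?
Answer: $192$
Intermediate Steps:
$b{\left(v,t \right)} = 6 t$
$V{\left(d \right)} = -4 + d \left(1 + d\right)$ ($V{\left(d \right)} = -4 + \left(d + \frac{d}{d}\right) d = -4 + \left(d + 1\right) d = -4 + \left(1 + d\right) d = -4 + d \left(1 + d\right)$)
$\left(V{\left(-3 \right)} b{\left(1,5 \right)} + 4\right) 3 = \left(\left(-4 - 3 + \left(-3\right)^{2}\right) 6 \cdot 5 + 4\right) 3 = \left(\left(-4 - 3 + 9\right) 30 + 4\right) 3 = \left(2 \cdot 30 + 4\right) 3 = \left(60 + 4\right) 3 = 64 \cdot 3 = 192$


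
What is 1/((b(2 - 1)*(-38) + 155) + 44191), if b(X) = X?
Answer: 1/44308 ≈ 2.2569e-5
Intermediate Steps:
1/((b(2 - 1)*(-38) + 155) + 44191) = 1/(((2 - 1)*(-38) + 155) + 44191) = 1/((1*(-38) + 155) + 44191) = 1/((-38 + 155) + 44191) = 1/(117 + 44191) = 1/44308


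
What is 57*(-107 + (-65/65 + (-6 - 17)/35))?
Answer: -216771/35 ≈ -6193.5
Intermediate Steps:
57*(-107 + (-65/65 + (-6 - 17)/35)) = 57*(-107 + (-65*1/65 - 23*1/35)) = 57*(-107 + (-1 - 23/35)) = 57*(-107 - 58/35) = 57*(-3803/35) = -216771/35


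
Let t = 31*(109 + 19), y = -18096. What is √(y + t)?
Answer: 4*I*√883 ≈ 118.86*I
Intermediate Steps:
t = 3968 (t = 31*128 = 3968)
√(y + t) = √(-18096 + 3968) = √(-14128) = 4*I*√883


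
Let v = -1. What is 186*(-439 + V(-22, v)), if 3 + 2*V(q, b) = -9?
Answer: -82770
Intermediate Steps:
V(q, b) = -6 (V(q, b) = -3/2 + (½)*(-9) = -3/2 - 9/2 = -6)
186*(-439 + V(-22, v)) = 186*(-439 - 6) = 186*(-445) = -82770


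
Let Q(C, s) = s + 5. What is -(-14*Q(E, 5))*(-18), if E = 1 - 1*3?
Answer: -2520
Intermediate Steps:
E = -2 (E = 1 - 3 = -2)
Q(C, s) = 5 + s
-(-14*Q(E, 5))*(-18) = -(-14*(5 + 5))*(-18) = -(-14*10)*(-18) = -(-140)*(-18) = -1*2520 = -2520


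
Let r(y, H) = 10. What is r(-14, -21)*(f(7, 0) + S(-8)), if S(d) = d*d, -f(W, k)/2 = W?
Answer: 500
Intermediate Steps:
f(W, k) = -2*W
S(d) = d**2
r(-14, -21)*(f(7, 0) + S(-8)) = 10*(-2*7 + (-8)**2) = 10*(-14 + 64) = 10*50 = 500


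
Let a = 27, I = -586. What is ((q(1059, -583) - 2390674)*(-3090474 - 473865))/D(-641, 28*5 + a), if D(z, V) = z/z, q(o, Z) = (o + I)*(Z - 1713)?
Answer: 12392073243198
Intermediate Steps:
q(o, Z) = (-1713 + Z)*(-586 + o) (q(o, Z) = (o - 586)*(Z - 1713) = (-586 + o)*(-1713 + Z) = (-1713 + Z)*(-586 + o))
D(z, V) = 1
((q(1059, -583) - 2390674)*(-3090474 - 473865))/D(-641, 28*5 + a) = (((1003818 - 1713*1059 - 586*(-583) - 583*1059) - 2390674)*(-3090474 - 473865))/1 = (((1003818 - 1814067 + 341638 - 617397) - 2390674)*(-3564339))*1 = ((-1086008 - 2390674)*(-3564339))*1 = -3476682*(-3564339)*1 = 12392073243198*1 = 12392073243198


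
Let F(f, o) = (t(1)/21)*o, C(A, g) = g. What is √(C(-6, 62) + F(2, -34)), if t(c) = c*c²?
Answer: 2*√6657/21 ≈ 7.7705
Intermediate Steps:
t(c) = c³
F(f, o) = o/21 (F(f, o) = (1³/21)*o = (1*(1/21))*o = o/21)
√(C(-6, 62) + F(2, -34)) = √(62 + (1/21)*(-34)) = √(62 - 34/21) = √(1268/21) = 2*√6657/21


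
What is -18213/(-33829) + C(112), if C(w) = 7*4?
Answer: 965425/33829 ≈ 28.538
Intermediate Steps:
C(w) = 28
-18213/(-33829) + C(112) = -18213/(-33829) + 28 = -18213*(-1/33829) + 28 = 18213/33829 + 28 = 965425/33829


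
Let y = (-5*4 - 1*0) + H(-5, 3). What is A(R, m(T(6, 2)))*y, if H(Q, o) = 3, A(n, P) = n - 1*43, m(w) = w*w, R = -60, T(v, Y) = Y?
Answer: 1751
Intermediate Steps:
m(w) = w²
A(n, P) = -43 + n (A(n, P) = n - 43 = -43 + n)
y = -17 (y = (-5*4 - 1*0) + 3 = (-20 + 0) + 3 = -20 + 3 = -17)
A(R, m(T(6, 2)))*y = (-43 - 60)*(-17) = -103*(-17) = 1751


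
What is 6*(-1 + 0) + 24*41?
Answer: 978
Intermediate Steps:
6*(-1 + 0) + 24*41 = 6*(-1) + 984 = -6 + 984 = 978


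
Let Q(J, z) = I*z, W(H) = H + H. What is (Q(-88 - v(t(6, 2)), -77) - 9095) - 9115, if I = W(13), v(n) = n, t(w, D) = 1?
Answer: -20212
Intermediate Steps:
W(H) = 2*H
I = 26 (I = 2*13 = 26)
Q(J, z) = 26*z
(Q(-88 - v(t(6, 2)), -77) - 9095) - 9115 = (26*(-77) - 9095) - 9115 = (-2002 - 9095) - 9115 = -11097 - 9115 = -20212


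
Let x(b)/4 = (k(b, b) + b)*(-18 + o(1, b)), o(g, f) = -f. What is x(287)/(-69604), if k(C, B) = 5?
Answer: 89060/17401 ≈ 5.1181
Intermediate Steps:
x(b) = 4*(-18 - b)*(5 + b) (x(b) = 4*((5 + b)*(-18 - b)) = 4*((-18 - b)*(5 + b)) = 4*(-18 - b)*(5 + b))
x(287)/(-69604) = (-360 - 92*287 - 4*287²)/(-69604) = (-360 - 26404 - 4*82369)*(-1/69604) = (-360 - 26404 - 329476)*(-1/69604) = -356240*(-1/69604) = 89060/17401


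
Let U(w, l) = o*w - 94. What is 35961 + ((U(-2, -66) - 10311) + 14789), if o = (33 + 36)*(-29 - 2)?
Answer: 44623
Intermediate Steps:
o = -2139 (o = 69*(-31) = -2139)
U(w, l) = -94 - 2139*w (U(w, l) = -2139*w - 94 = -94 - 2139*w)
35961 + ((U(-2, -66) - 10311) + 14789) = 35961 + (((-94 - 2139*(-2)) - 10311) + 14789) = 35961 + (((-94 + 4278) - 10311) + 14789) = 35961 + ((4184 - 10311) + 14789) = 35961 + (-6127 + 14789) = 35961 + 8662 = 44623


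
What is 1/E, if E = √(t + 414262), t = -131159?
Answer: √283103/283103 ≈ 0.0018794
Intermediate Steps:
E = √283103 (E = √(-131159 + 414262) = √283103 ≈ 532.07)
1/E = 1/(√283103) = √283103/283103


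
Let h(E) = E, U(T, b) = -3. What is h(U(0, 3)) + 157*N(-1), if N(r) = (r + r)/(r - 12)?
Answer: 275/13 ≈ 21.154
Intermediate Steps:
N(r) = 2*r/(-12 + r) (N(r) = (2*r)/(-12 + r) = 2*r/(-12 + r))
h(U(0, 3)) + 157*N(-1) = -3 + 157*(2*(-1)/(-12 - 1)) = -3 + 157*(2*(-1)/(-13)) = -3 + 157*(2*(-1)*(-1/13)) = -3 + 157*(2/13) = -3 + 314/13 = 275/13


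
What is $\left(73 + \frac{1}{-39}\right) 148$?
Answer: $\frac{421208}{39} \approx 10800.0$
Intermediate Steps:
$\left(73 + \frac{1}{-39}\right) 148 = \left(73 - \frac{1}{39}\right) 148 = \frac{2846}{39} \cdot 148 = \frac{421208}{39}$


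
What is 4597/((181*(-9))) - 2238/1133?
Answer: -8854103/1845657 ≈ -4.7973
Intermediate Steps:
4597/((181*(-9))) - 2238/1133 = 4597/(-1629) - 2238*1/1133 = 4597*(-1/1629) - 2238/1133 = -4597/1629 - 2238/1133 = -8854103/1845657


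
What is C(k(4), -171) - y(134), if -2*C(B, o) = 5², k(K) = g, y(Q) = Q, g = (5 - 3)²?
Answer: -293/2 ≈ -146.50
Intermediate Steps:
g = 4 (g = 2² = 4)
k(K) = 4
C(B, o) = -25/2 (C(B, o) = -½*5² = -½*25 = -25/2)
C(k(4), -171) - y(134) = -25/2 - 1*134 = -25/2 - 134 = -293/2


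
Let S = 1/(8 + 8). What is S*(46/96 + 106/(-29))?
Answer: -4421/22272 ≈ -0.19850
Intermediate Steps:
S = 1/16 ≈ 0.062500
S*(46/96 + 106/(-29)) = (46/96 + 106/(-29))/16 = (46*(1/96) + 106*(-1/29))/16 = (23/48 - 106/29)/16 = (1/16)*(-4421/1392) = -4421/22272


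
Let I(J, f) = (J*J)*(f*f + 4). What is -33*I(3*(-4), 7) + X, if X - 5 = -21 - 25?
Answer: -251897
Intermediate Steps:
I(J, f) = J²*(4 + f²) (I(J, f) = J²*(f² + 4) = J²*(4 + f²))
X = -41 (X = 5 + (-21 - 25) = 5 - 46 = -41)
-33*I(3*(-4), 7) + X = -33*(3*(-4))²*(4 + 7²) - 41 = -33*(-12)²*(4 + 49) - 41 = -4752*53 - 41 = -33*7632 - 41 = -251856 - 41 = -251897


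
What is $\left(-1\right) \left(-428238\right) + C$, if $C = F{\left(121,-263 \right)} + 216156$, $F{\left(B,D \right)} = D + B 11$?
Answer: $645462$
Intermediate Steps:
$F{\left(B,D \right)} = D + 11 B$
$C = 217224$ ($C = \left(-263 + 11 \cdot 121\right) + 216156 = \left(-263 + 1331\right) + 216156 = 1068 + 216156 = 217224$)
$\left(-1\right) \left(-428238\right) + C = \left(-1\right) \left(-428238\right) + 217224 = 428238 + 217224 = 645462$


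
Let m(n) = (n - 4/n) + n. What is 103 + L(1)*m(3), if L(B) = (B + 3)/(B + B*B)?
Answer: 337/3 ≈ 112.33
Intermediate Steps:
L(B) = (3 + B)/(B + B**2)
m(n) = -4/n + 2*n
103 + L(1)*m(3) = 103 + ((3 + 1)/(1*(1 + 1)))*(-4/3 + 2*3) = 103 + (1*4/2)*(-4*1/3 + 6) = 103 + (1*(1/2)*4)*(-4/3 + 6) = 103 + 2*(14/3) = 103 + 28/3 = 337/3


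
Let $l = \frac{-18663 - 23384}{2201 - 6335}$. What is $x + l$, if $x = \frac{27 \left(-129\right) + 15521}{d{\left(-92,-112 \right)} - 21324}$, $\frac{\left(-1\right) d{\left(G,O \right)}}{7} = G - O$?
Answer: $\frac{213182929}{22183044} \approx 9.6102$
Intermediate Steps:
$d{\left(G,O \right)} = - 7 G + 7 O$ ($d{\left(G,O \right)} = - 7 \left(G - O\right) = - 7 G + 7 O$)
$x = - \frac{6019}{10732}$ ($x = \frac{27 \left(-129\right) + 15521}{\left(\left(-7\right) \left(-92\right) + 7 \left(-112\right)\right) - 21324} = \frac{-3483 + 15521}{\left(644 - 784\right) - 21324} = \frac{12038}{-140 - 21324} = \frac{12038}{-21464} = 12038 \left(- \frac{1}{21464}\right) = - \frac{6019}{10732} \approx -0.56085$)
$l = \frac{42047}{4134}$ ($l = - \frac{42047}{-4134} = \left(-42047\right) \left(- \frac{1}{4134}\right) = \frac{42047}{4134} \approx 10.171$)
$x + l = - \frac{6019}{10732} + \frac{42047}{4134} = \frac{213182929}{22183044}$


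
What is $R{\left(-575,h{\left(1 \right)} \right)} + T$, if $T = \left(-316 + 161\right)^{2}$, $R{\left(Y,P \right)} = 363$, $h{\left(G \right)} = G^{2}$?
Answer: $24388$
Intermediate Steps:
$T = 24025$ ($T = \left(-155\right)^{2} = 24025$)
$R{\left(-575,h{\left(1 \right)} \right)} + T = 363 + 24025 = 24388$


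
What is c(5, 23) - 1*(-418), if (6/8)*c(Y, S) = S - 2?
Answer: 446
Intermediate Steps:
c(Y, S) = -8/3 + 4*S/3 (c(Y, S) = 4*(S - 2)/3 = 4*(-2 + S)/3 = -8/3 + 4*S/3)
c(5, 23) - 1*(-418) = (-8/3 + (4/3)*23) - 1*(-418) = (-8/3 + 92/3) + 418 = 28 + 418 = 446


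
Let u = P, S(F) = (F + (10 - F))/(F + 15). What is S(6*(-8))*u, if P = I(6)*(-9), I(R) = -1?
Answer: -30/11 ≈ -2.7273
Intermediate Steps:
S(F) = 10/(15 + F)
P = 9 (P = -1*(-9) = 9)
u = 9
S(6*(-8))*u = (10/(15 + 6*(-8)))*9 = (10/(15 - 48))*9 = (10/(-33))*9 = (10*(-1/33))*9 = -10/33*9 = -30/11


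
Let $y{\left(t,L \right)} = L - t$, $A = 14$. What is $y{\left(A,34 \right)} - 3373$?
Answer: $-3353$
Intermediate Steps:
$y{\left(A,34 \right)} - 3373 = \left(34 - 14\right) - 3373 = 20 - 3373 = -3353$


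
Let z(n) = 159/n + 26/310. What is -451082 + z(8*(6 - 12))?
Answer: -1118691367/2480 ≈ -4.5109e+5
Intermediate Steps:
z(n) = 13/155 + 159/n (z(n) = 159/n + 26*(1/310) = 159/n + 13/155 = 13/155 + 159/n)
-451082 + z(8*(6 - 12)) = -451082 + (13/155 + 159/((8*(6 - 12)))) = -451082 + (13/155 + 159/((8*(-6)))) = -451082 + (13/155 + 159/(-48)) = -451082 + (13/155 + 159*(-1/48)) = -451082 + (13/155 - 53/16) = -451082 - 8007/2480 = -1118691367/2480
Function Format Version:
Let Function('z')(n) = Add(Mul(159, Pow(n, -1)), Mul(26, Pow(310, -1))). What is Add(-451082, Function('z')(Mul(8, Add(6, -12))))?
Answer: Rational(-1118691367, 2480) ≈ -4.5109e+5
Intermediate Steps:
Function('z')(n) = Add(Rational(13, 155), Mul(159, Pow(n, -1))) (Function('z')(n) = Add(Mul(159, Pow(n, -1)), Mul(26, Rational(1, 310))) = Add(Mul(159, Pow(n, -1)), Rational(13, 155)) = Add(Rational(13, 155), Mul(159, Pow(n, -1))))
Add(-451082, Function('z')(Mul(8, Add(6, -12)))) = Add(-451082, Add(Rational(13, 155), Mul(159, Pow(Mul(8, Add(6, -12)), -1)))) = Add(-451082, Add(Rational(13, 155), Mul(159, Pow(Mul(8, -6), -1)))) = Add(-451082, Add(Rational(13, 155), Mul(159, Pow(-48, -1)))) = Add(-451082, Add(Rational(13, 155), Mul(159, Rational(-1, 48)))) = Add(-451082, Add(Rational(13, 155), Rational(-53, 16))) = Add(-451082, Rational(-8007, 2480)) = Rational(-1118691367, 2480)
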